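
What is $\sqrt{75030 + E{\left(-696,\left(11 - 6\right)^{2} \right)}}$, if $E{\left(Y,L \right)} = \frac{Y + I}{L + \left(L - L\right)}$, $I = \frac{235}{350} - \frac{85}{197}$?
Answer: $\frac{\sqrt{356568001992510}}{68950} \approx 273.87$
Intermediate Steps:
$I = \frac{3309}{13790}$ ($I = 235 \cdot \frac{1}{350} - \frac{85}{197} = \frac{47}{70} - \frac{85}{197} = \frac{3309}{13790} \approx 0.23996$)
$E{\left(Y,L \right)} = \frac{\frac{3309}{13790} + Y}{L}$ ($E{\left(Y,L \right)} = \frac{Y + \frac{3309}{13790}}{L + \left(L - L\right)} = \frac{\frac{3309}{13790} + Y}{L + 0} = \frac{\frac{3309}{13790} + Y}{L}$)
$\sqrt{75030 + E{\left(-696,\left(11 - 6\right)^{2} \right)}} = \sqrt{75030 + \frac{\frac{3309}{13790} - 696}{\left(11 - 6\right)^{2}}} = \sqrt{75030 + \frac{1}{5^{2}} \left(- \frac{9594531}{13790}\right)} = \sqrt{75030 + \frac{1}{25} \left(- \frac{9594531}{13790}\right)} = \sqrt{75030 - \frac{9594531}{344750}} = \sqrt{\frac{25856997969}{344750}} = \frac{\sqrt{356568001992510}}{68950}$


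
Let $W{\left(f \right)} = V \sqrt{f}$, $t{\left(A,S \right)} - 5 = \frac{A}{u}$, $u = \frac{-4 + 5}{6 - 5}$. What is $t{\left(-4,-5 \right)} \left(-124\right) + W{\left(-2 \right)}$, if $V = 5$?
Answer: $-124 + 5 i \sqrt{2} \approx -124.0 + 7.0711 i$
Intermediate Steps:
$u = 1$ ($u = 1 \cdot 1^{-1} = 1 \cdot 1 = 1$)
$t{\left(A,S \right)} = 5 + A$ ($t{\left(A,S \right)} = 5 + \frac{A}{1} = 5 + A 1 = 5 + A$)
$W{\left(f \right)} = 5 \sqrt{f}$
$t{\left(-4,-5 \right)} \left(-124\right) + W{\left(-2 \right)} = \left(5 - 4\right) \left(-124\right) + 5 \sqrt{-2} = 1 \left(-124\right) + 5 i \sqrt{2} = -124 + 5 i \sqrt{2}$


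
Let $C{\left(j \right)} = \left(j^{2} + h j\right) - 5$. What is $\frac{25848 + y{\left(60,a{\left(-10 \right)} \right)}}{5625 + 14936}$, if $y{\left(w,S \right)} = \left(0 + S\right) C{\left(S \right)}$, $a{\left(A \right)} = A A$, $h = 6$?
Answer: $\frac{1085348}{20561} \approx 52.787$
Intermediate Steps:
$a{\left(A \right)} = A^{2}$
$C{\left(j \right)} = -5 + j^{2} + 6 j$ ($C{\left(j \right)} = \left(j^{2} + 6 j\right) - 5 = -5 + j^{2} + 6 j$)
$y{\left(w,S \right)} = S \left(-5 + S^{2} + 6 S\right)$ ($y{\left(w,S \right)} = \left(0 + S\right) \left(-5 + S^{2} + 6 S\right) = S \left(-5 + S^{2} + 6 S\right)$)
$\frac{25848 + y{\left(60,a{\left(-10 \right)} \right)}}{5625 + 14936} = \frac{25848 + \left(-10\right)^{2} \left(-5 + \left(\left(-10\right)^{2}\right)^{2} + 6 \left(-10\right)^{2}\right)}{5625 + 14936} = \frac{25848 + 100 \left(-5 + 100^{2} + 6 \cdot 100\right)}{20561} = \left(25848 + 100 \left(-5 + 10000 + 600\right)\right) \frac{1}{20561} = \left(25848 + 100 \cdot 10595\right) \frac{1}{20561} = \left(25848 + 1059500\right) \frac{1}{20561} = 1085348 \cdot \frac{1}{20561} = \frac{1085348}{20561}$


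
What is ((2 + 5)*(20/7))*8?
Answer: 160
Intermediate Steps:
((2 + 5)*(20/7))*8 = (7*(20*(⅐)))*8 = (7*(20/7))*8 = 20*8 = 160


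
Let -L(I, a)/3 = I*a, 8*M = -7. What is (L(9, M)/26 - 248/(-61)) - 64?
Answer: -748919/12688 ≈ -59.026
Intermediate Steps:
M = -7/8 (M = (⅛)*(-7) = -7/8 ≈ -0.87500)
L(I, a) = -3*I*a
(L(9, M)/26 - 248/(-61)) - 64 = (-3*9*(-7/8)/26 - 248/(-61)) - 64 = ((189/8)*(1/26) - 248*(-1/61)) - 64 = (189/208 + 248/61) - 64 = 63113/12688 - 64 = -748919/12688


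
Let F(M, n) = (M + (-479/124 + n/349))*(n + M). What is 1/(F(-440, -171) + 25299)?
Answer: 43276/12844256489 ≈ 3.3693e-6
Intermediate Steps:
F(M, n) = (M + n)*(-479/124 + M + n/349) (F(M, n) = (M + (-479*1/124 + n*(1/349)))*(M + n) = (M + (-479/124 + n/349))*(M + n) = (-479/124 + M + n/349)*(M + n) = (M + n)*(-479/124 + M + n/349))
1/(F(-440, -171) + 25299) = 1/(((-440)² - 479/124*(-440) - 479/124*(-171) + (1/349)*(-171)² + (350/349)*(-440)*(-171)) + 25299) = 1/((193600 + 52690/31 + 81909/124 + (1/349)*29241 + 26334000/349) + 25299) = 1/((193600 + 52690/31 + 81909/124 + 29241/349 + 26334000/349) + 25299) = 1/(11749416965/43276 + 25299) = 1/(12844256489/43276) = 43276/12844256489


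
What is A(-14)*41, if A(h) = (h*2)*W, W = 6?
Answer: -6888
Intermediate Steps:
A(h) = 12*h (A(h) = (h*2)*6 = (2*h)*6 = 12*h)
A(-14)*41 = (12*(-14))*41 = -168*41 = -6888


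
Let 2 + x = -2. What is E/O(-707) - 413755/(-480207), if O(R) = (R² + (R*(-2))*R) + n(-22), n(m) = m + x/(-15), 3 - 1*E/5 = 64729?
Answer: 5433501100205/3600621378627 ≈ 1.5090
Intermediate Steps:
x = -4 (x = -2 - 2 = -4)
E = -323630 (E = 15 - 5*64729 = 15 - 323645 = -323630)
n(m) = 4/15 + m (n(m) = m - 4/(-15) = m - 4*(-1/15) = m + 4/15 = 4/15 + m)
O(R) = -326/15 - R² (O(R) = (R² + (R*(-2))*R) + (4/15 - 22) = (R² + (-2*R)*R) - 326/15 = (R² - 2*R²) - 326/15 = -R² - 326/15 = -326/15 - R²)
E/O(-707) - 413755/(-480207) = -323630/(-326/15 - 1*(-707)²) - 413755/(-480207) = -323630/(-326/15 - 1*499849) - 413755*(-1/480207) = -323630/(-326/15 - 499849) + 413755/480207 = -323630/(-7498061/15) + 413755/480207 = -323630*(-15/7498061) + 413755/480207 = 4854450/7498061 + 413755/480207 = 5433501100205/3600621378627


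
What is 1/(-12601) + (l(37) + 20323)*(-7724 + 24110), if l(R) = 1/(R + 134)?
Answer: 239188755888851/718257 ≈ 3.3301e+8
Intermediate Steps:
l(R) = 1/(134 + R)
1/(-12601) + (l(37) + 20323)*(-7724 + 24110) = 1/(-12601) + (1/(134 + 37) + 20323)*(-7724 + 24110) = -1/12601 + (1/171 + 20323)*16386 = -1/12601 + (3475234/171)*16386 = -1/12601 + 18981728108/57 = 239188755888851/718257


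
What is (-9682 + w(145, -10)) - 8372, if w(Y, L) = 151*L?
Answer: -19564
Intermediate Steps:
(-9682 + w(145, -10)) - 8372 = (-9682 + 151*(-10)) - 8372 = (-9682 - 1510) - 8372 = -11192 - 8372 = -19564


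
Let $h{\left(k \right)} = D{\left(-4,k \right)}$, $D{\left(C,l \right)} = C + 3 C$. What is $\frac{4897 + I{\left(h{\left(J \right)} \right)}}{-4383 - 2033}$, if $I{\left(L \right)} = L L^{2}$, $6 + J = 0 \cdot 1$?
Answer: $- \frac{801}{6416} \approx -0.12484$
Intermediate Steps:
$J = -6$ ($J = -6 + 0 \cdot 1 = -6 + 0 = -6$)
$D{\left(C,l \right)} = 4 C$
$h{\left(k \right)} = -16$ ($h{\left(k \right)} = 4 \left(-4\right) = -16$)
$I{\left(L \right)} = L^{3}$
$\frac{4897 + I{\left(h{\left(J \right)} \right)}}{-4383 - 2033} = \frac{4897 + \left(-16\right)^{3}}{-4383 - 2033} = \frac{4897 - 4096}{-6416} = 801 \left(- \frac{1}{6416}\right) = - \frac{801}{6416}$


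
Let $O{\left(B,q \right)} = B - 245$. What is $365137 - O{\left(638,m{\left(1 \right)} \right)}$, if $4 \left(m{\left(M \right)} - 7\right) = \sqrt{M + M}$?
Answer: $364744$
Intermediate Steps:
$m{\left(M \right)} = 7 + \frac{\sqrt{2} \sqrt{M}}{4}$ ($m{\left(M \right)} = 7 + \frac{\sqrt{M + M}}{4} = 7 + \frac{\sqrt{2 M}}{4} = 7 + \frac{\sqrt{2} \sqrt{M}}{4}$)
$O{\left(B,q \right)} = -245 + B$
$365137 - O{\left(638,m{\left(1 \right)} \right)} = 365137 - \left(-245 + 638\right) = 365137 - 393 = 364744$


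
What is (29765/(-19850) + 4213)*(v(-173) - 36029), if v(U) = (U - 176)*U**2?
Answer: -17524290493125/397 ≈ -4.4142e+10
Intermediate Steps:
v(U) = U**2*(-176 + U) (v(U) = (-176 + U)*U**2 = U**2*(-176 + U))
(29765/(-19850) + 4213)*(v(-173) - 36029) = (29765/(-19850) + 4213)*((-173)**2*(-176 - 173) - 36029) = (29765*(-1/19850) + 4213)*(29929*(-349) - 36029) = (-5953/3970 + 4213)*(-10445221 - 36029) = (16719657/3970)*(-10481250) = -17524290493125/397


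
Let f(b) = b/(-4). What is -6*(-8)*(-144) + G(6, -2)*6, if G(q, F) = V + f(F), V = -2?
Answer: -6921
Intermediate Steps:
f(b) = -b/4 (f(b) = b*(-¼) = -b/4)
G(q, F) = -2 - F/4
-6*(-8)*(-144) + G(6, -2)*6 = -6*(-8)*(-144) + (-2 - ¼*(-2))*6 = 48*(-144) + (-2 + ½)*6 = -6912 - 3/2*6 = -6912 - 9 = -6921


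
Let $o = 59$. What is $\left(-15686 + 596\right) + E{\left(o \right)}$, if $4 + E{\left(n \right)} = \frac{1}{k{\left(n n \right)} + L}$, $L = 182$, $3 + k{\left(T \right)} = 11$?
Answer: $- \frac{2867859}{190} \approx -15094.0$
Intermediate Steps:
$k{\left(T \right)} = 8$ ($k{\left(T \right)} = -3 + 11 = 8$)
$E{\left(n \right)} = - \frac{759}{190}$ ($E{\left(n \right)} = -4 + \frac{1}{8 + 182} = -4 + \frac{1}{190} = - \frac{759}{190}$)
$\left(-15686 + 596\right) + E{\left(o \right)} = \left(-15686 + 596\right) - \frac{759}{190} = -15090 - \frac{759}{190} = - \frac{2867859}{190}$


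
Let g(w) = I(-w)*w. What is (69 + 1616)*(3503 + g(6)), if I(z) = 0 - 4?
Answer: 5862115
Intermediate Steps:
I(z) = -4
g(w) = -4*w
(69 + 1616)*(3503 + g(6)) = (69 + 1616)*(3503 - 4*6) = 1685*(3503 - 24) = 1685*3479 = 5862115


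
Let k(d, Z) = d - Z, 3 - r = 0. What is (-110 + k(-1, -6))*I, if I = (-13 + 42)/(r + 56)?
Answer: -3045/59 ≈ -51.610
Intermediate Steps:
r = 3 (r = 3 - 1*0 = 3 + 0 = 3)
I = 29/59 (I = (-13 + 42)/(3 + 56) = 29/59 ≈ 0.49153)
(-110 + k(-1, -6))*I = (-110 + (-1 - 1*(-6)))*(29/59) = (-110 + (-1 + 6))*(29/59) = (-110 + 5)*(29/59) = -105*29/59 = -3045/59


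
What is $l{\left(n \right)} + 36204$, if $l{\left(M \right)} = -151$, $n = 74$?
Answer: $36053$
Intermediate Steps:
$l{\left(n \right)} + 36204 = -151 + 36204 = 36053$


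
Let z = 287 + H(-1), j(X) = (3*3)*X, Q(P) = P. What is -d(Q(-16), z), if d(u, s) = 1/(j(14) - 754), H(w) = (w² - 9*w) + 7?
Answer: 1/628 ≈ 0.0015924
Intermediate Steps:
j(X) = 9*X
H(w) = 7 + w² - 9*w
z = 304 (z = 287 + (7 + (-1)² - 9*(-1)) = 287 + (7 + 1 + 9) = 287 + 17 = 304)
d(u, s) = -1/628 (d(u, s) = 1/(9*14 - 754) = 1/(126 - 754) = 1/(-628) = -1/628)
-d(Q(-16), z) = -1*(-1/628) = 1/628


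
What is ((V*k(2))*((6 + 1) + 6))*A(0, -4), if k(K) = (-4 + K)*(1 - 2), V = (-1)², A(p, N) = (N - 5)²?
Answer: 2106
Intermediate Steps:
A(p, N) = (-5 + N)²
V = 1
k(K) = 4 - K (k(K) = (-4 + K)*(-1) = 4 - K)
((V*k(2))*((6 + 1) + 6))*A(0, -4) = ((1*(4 - 1*2))*((6 + 1) + 6))*(-5 - 4)² = ((1*(4 - 2))*(7 + 6))*(-9)² = ((1*2)*13)*81 = (2*13)*81 = 26*81 = 2106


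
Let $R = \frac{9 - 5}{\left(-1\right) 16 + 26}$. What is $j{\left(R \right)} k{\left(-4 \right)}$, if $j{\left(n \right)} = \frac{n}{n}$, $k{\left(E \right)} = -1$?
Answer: $-1$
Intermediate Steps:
$R = \frac{2}{5}$ ($R = \frac{4}{-16 + 26} = \frac{4}{10} = 4 \cdot \frac{1}{10} = \frac{2}{5} \approx 0.4$)
$j{\left(n \right)} = 1$
$j{\left(R \right)} k{\left(-4 \right)} = 1 \left(-1\right) = -1$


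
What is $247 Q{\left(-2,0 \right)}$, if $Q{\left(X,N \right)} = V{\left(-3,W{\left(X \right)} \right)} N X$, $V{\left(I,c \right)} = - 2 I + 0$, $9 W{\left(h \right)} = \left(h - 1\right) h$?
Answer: $0$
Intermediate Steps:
$W{\left(h \right)} = \frac{h \left(-1 + h\right)}{9}$ ($W{\left(h \right)} = \frac{\left(h - 1\right) h}{9} = \frac{\left(-1 + h\right) h}{9} = \frac{h \left(-1 + h\right)}{9}$)
$V{\left(I,c \right)} = - 2 I$
$Q{\left(X,N \right)} = 6 N X$ ($Q{\left(X,N \right)} = \left(-2\right) \left(-3\right) N X = 6 N X$)
$247 Q{\left(-2,0 \right)} = 247 \cdot 6 \cdot 0 \left(-2\right) = 247 \cdot 0 = 0$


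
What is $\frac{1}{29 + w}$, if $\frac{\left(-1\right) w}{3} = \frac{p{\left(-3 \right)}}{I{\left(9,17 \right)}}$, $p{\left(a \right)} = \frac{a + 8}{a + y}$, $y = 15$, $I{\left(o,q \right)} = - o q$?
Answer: $\frac{612}{17753} \approx 0.034473$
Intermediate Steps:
$I{\left(o,q \right)} = - o q$
$p{\left(a \right)} = \frac{8 + a}{15 + a}$ ($p{\left(a \right)} = \frac{a + 8}{a + 15} = \frac{8 + a}{15 + a}$)
$w = \frac{5}{612}$ ($w = - 3 \frac{\frac{1}{15 - 3} \left(8 - 3\right)}{\left(-1\right) 9 \cdot 17} = - 3 \frac{\frac{1}{12} \cdot 5}{-153} = - 3 \cdot \frac{1}{12} \cdot 5 \left(- \frac{1}{153}\right) = - 3 \cdot \frac{5}{12} \left(- \frac{1}{153}\right) = \left(-3\right) \left(- \frac{5}{1836}\right) = \frac{5}{612} \approx 0.0081699$)
$\frac{1}{29 + w} = \frac{1}{29 + \frac{5}{612}} = \frac{1}{\frac{17753}{612}} = \frac{612}{17753}$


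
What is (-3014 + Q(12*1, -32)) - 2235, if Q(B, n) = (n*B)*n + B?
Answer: 7051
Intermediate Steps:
Q(B, n) = B + B*n**2 (Q(B, n) = (B*n)*n + B = B*n**2 + B = B + B*n**2)
(-3014 + Q(12*1, -32)) - 2235 = (-3014 + (12*1)*(1 + (-32)**2)) - 2235 = (-3014 + 12*(1 + 1024)) - 2235 = (-3014 + 12*1025) - 2235 = (-3014 + 12300) - 2235 = 9286 - 2235 = 7051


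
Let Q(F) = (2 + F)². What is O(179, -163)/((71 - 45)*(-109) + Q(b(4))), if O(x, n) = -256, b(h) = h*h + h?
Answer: 128/1175 ≈ 0.10894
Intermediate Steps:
b(h) = h + h² (b(h) = h² + h = h + h²)
O(179, -163)/((71 - 45)*(-109) + Q(b(4))) = -256/((71 - 45)*(-109) + (2 + 4*(1 + 4))²) = -256/(26*(-109) + (2 + 4*5)²) = -256/(-2834 + (2 + 20)²) = -256/(-2834 + 22²) = -256/(-2834 + 484) = -256/(-2350) = -256*(-1/2350) = 128/1175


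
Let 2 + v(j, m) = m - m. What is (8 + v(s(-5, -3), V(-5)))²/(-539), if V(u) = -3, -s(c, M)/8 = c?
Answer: -36/539 ≈ -0.066790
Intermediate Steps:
s(c, M) = -8*c
v(j, m) = -2 (v(j, m) = -2 + (m - m) = -2 + 0 = -2)
(8 + v(s(-5, -3), V(-5)))²/(-539) = (8 - 2)²/(-539) = 6²*(-1/539) = 36*(-1/539) = -36/539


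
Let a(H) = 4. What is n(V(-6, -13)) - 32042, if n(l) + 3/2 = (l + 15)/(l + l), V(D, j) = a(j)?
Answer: -256329/8 ≈ -32041.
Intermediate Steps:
V(D, j) = 4
n(l) = -3/2 + (15 + l)/(2*l) (n(l) = -3/2 + (l + 15)/(l + l) = -3/2 + (15 + l)/((2*l)) = -3/2 + (15 + l)*(1/(2*l)) = -3/2 + (15 + l)/(2*l))
n(V(-6, -13)) - 32042 = (15/2 - 1*4)/4 - 32042 = (15/2 - 4)/4 - 32042 = (1/4)*(7/2) - 32042 = 7/8 - 32042 = -256329/8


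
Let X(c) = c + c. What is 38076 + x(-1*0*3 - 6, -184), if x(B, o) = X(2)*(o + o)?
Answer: 36604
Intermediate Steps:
X(c) = 2*c
x(B, o) = 8*o (x(B, o) = (2*2)*(o + o) = 4*(2*o) = 8*o)
38076 + x(-1*0*3 - 6, -184) = 38076 + 8*(-184) = 38076 - 1472 = 36604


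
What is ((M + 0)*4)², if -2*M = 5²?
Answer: 2500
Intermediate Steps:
M = -25/2 (M = -½*5² = -½*25 = -25/2 ≈ -12.500)
((M + 0)*4)² = ((-25/2 + 0)*4)² = (-25/2*4)² = (-50)² = 2500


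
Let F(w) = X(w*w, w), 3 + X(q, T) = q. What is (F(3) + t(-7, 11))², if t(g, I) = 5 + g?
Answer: 16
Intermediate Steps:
X(q, T) = -3 + q
F(w) = -3 + w² (F(w) = -3 + w*w = -3 + w²)
(F(3) + t(-7, 11))² = ((-3 + 3²) + (5 - 7))² = ((-3 + 9) - 2)² = (6 - 2)² = 4² = 16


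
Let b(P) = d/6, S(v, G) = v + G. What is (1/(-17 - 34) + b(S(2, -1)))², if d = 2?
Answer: 256/2601 ≈ 0.098424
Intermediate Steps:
S(v, G) = G + v
b(P) = ⅓ (b(P) = 2/6 = 2*(⅙) = ⅓)
(1/(-17 - 34) + b(S(2, -1)))² = (1/(-17 - 34) + ⅓)² = (1/(-51) + ⅓)² = (-1/51 + ⅓)² = (16/51)² = 256/2601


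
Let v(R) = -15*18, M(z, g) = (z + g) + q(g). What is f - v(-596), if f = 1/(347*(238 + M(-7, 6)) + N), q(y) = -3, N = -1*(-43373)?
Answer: 33634171/124571 ≈ 270.00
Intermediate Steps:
N = 43373
M(z, g) = -3 + g + z (M(z, g) = (z + g) - 3 = (g + z) - 3 = -3 + g + z)
v(R) = -270
f = 1/124571 (f = 1/(347*(238 + (-3 + 6 - 7)) + 43373) = 1/(347*(238 - 4) + 43373) = 1/(347*234 + 43373) = 1/(81198 + 43373) = 1/124571 ≈ 8.0275e-6)
f - v(-596) = 1/124571 - 1*(-270) = 1/124571 + 270 = 33634171/124571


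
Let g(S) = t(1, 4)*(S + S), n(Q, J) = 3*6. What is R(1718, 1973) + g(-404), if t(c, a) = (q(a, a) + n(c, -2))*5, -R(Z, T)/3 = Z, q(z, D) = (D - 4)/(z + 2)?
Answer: -77874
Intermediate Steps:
q(z, D) = (-4 + D)/(2 + z)
n(Q, J) = 18
R(Z, T) = -3*Z
t(c, a) = 90 + 5*(-4 + a)/(2 + a) (t(c, a) = ((-4 + a)/(2 + a) + 18)*5 = (18 + (-4 + a)/(2 + a))*5 = 90 + 5*(-4 + a)/(2 + a))
g(S) = 180*S (g(S) = (5*(32 + 19*4)/(2 + 4))*(S + S) = (5*(32 + 76)/6)*(2*S) = (5*(1/6)*108)*(2*S) = 90*(2*S) = 180*S)
R(1718, 1973) + g(-404) = -3*1718 + 180*(-404) = -5154 - 72720 = -77874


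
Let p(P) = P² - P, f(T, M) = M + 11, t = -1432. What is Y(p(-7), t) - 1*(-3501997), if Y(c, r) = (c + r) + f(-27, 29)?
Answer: 3500661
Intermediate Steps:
f(T, M) = 11 + M
Y(c, r) = 40 + c + r (Y(c, r) = (c + r) + (11 + 29) = (c + r) + 40 = 40 + c + r)
Y(p(-7), t) - 1*(-3501997) = (40 - 7*(-1 - 7) - 1432) - 1*(-3501997) = (40 - 7*(-8) - 1432) + 3501997 = (40 + 56 - 1432) + 3501997 = -1336 + 3501997 = 3500661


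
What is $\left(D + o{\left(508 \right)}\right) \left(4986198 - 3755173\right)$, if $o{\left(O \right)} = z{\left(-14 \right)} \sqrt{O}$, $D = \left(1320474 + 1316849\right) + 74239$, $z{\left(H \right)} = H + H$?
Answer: $3338000611050 - 68937400 \sqrt{127} \approx 3.3372 \cdot 10^{12}$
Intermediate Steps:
$z{\left(H \right)} = 2 H$
$D = 2711562$ ($D = 2637323 + 74239 = 2711562$)
$o{\left(O \right)} = - 28 \sqrt{O}$ ($o{\left(O \right)} = 2 \left(-14\right) \sqrt{O} = - 28 \sqrt{O}$)
$\left(D + o{\left(508 \right)}\right) \left(4986198 - 3755173\right) = \left(2711562 - 28 \sqrt{508}\right) \left(4986198 - 3755173\right) = \left(2711562 - 28 \cdot 2 \sqrt{127}\right) 1231025 = \left(2711562 - 56 \sqrt{127}\right) 1231025 = 3338000611050 - 68937400 \sqrt{127}$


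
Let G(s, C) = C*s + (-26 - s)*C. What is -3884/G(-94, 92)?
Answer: 971/598 ≈ 1.6237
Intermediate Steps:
G(s, C) = C*s + C*(-26 - s)
-3884/G(-94, 92) = -3884/((-26*92)) = -3884/(-2392) = -3884*(-1/2392) = 971/598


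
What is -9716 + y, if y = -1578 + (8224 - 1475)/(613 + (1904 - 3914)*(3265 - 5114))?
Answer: -41980954533/3717103 ≈ -11294.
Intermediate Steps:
y = -5865581785/3717103 (y = -1578 + 6749/(613 - 2010*(-1849)) = -1578 + 6749/(613 + 3716490) = -1578 + 6749/3717103 = -5865581785/3717103 ≈ -1578.0)
-9716 + y = -9716 - 5865581785/3717103 = -41980954533/3717103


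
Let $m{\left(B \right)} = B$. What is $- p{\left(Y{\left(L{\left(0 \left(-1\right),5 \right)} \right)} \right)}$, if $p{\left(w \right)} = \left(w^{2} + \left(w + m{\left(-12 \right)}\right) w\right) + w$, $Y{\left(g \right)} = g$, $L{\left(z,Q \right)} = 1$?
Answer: $9$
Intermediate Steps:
$p{\left(w \right)} = w + w^{2} + w \left(-12 + w\right)$ ($p{\left(w \right)} = \left(w^{2} + \left(w - 12\right) w\right) + w = \left(w^{2} + \left(-12 + w\right) w\right) + w = \left(w^{2} + w \left(-12 + w\right)\right) + w = w + w^{2} + w \left(-12 + w\right)$)
$- p{\left(Y{\left(L{\left(0 \left(-1\right),5 \right)} \right)} \right)} = - 1 \left(-11 + 2 \cdot 1\right) = - 1 \left(-11 + 2\right) = - 1 \left(-9\right) = \left(-1\right) \left(-9\right) = 9$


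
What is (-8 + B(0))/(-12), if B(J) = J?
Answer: ⅔ ≈ 0.66667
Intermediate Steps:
(-8 + B(0))/(-12) = (-8 + 0)/(-12) = -8*(-1/12) = ⅔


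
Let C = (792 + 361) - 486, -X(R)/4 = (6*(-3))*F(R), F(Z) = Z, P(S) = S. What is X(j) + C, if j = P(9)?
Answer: 1315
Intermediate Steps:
j = 9
X(R) = 72*R (X(R) = -4*6*(-3)*R = -(-72)*R = 72*R)
C = 667 (C = 1153 - 486 = 667)
X(j) + C = 72*9 + 667 = 648 + 667 = 1315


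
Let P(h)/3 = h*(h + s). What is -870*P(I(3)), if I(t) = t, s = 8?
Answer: -86130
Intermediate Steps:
P(h) = 3*h*(8 + h) (P(h) = 3*(h*(h + 8)) = 3*(h*(8 + h)) = 3*h*(8 + h))
-870*P(I(3)) = -2610*3*(8 + 3) = -2610*3*11 = -870*99 = -86130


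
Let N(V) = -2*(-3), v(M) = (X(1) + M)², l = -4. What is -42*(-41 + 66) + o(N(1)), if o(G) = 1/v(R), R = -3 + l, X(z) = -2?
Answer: -85049/81 ≈ -1050.0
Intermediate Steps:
R = -7 (R = -3 - 4 = -7)
v(M) = (-2 + M)²
N(V) = 6
o(G) = 1/81 (o(G) = 1/((-2 - 7)²) = 1/((-9)²) = 1/81)
-42*(-41 + 66) + o(N(1)) = -42*(-41 + 66) + 1/81 = -42*25 + 1/81 = -1050 + 1/81 = -85049/81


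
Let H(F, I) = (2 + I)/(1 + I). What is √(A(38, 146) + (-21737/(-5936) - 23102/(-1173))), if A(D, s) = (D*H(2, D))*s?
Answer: √325101407797814739/7543172 ≈ 75.589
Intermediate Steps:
H(F, I) = (2 + I)/(1 + I)
A(D, s) = D*s*(2 + D)/(1 + D) (A(D, s) = (D*((2 + D)/(1 + D)))*s = (D*(2 + D)/(1 + D))*s = D*s*(2 + D)/(1 + D))
√(A(38, 146) + (-21737/(-5936) - 23102/(-1173))) = √(38*146*(2 + 38)/(1 + 38) + (-21737/(-5936) - 23102/(-1173))) = √(38*146*40/39 + (-21737*(-1/5936) - 23102*(-1/1173))) = √(38*146*(1/39)*40 + (21737/5936 + 23102/1173)) = √(221920/39 + 162630973/6962928) = √(172395065523/30172688) = √325101407797814739/7543172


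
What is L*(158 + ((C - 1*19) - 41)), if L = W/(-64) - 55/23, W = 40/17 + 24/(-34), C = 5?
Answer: -1557463/6256 ≈ -248.96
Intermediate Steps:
W = 28/17 (W = 40*(1/17) + 24*(-1/34) = 40/17 - 12/17 = 28/17 ≈ 1.6471)
L = -15121/6256 (L = (28/17)/(-64) - 55/23 = (28/17)*(-1/64) - 55*1/23 = -7/272 - 55/23 = -15121/6256 ≈ -2.4170)
L*(158 + ((C - 1*19) - 41)) = -15121*(158 + ((5 - 1*19) - 41))/6256 = -15121*(158 + ((5 - 19) - 41))/6256 = -15121*(158 + (-14 - 41))/6256 = -15121*(158 - 55)/6256 = -15121/6256*103 = -1557463/6256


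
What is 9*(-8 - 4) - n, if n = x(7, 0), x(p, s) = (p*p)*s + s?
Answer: -108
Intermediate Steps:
x(p, s) = s + s*p**2 (x(p, s) = p**2*s + s = s*p**2 + s = s + s*p**2)
n = 0 (n = 0*(1 + 7**2) = 0*(1 + 49) = 0*50 = 0)
9*(-8 - 4) - n = 9*(-8 - 4) - 1*0 = 9*(-12) + 0 = -108 + 0 = -108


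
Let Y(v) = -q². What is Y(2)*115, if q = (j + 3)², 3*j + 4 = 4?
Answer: -9315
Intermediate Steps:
j = 0 (j = -4/3 + (⅓)*4 = -4/3 + 4/3 = 0)
q = 9 (q = (0 + 3)² = 3² = 9)
Y(v) = -81 (Y(v) = -1*9² = -1*81 = -81)
Y(2)*115 = -81*115 = -9315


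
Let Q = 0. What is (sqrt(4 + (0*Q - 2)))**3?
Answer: 2*sqrt(2) ≈ 2.8284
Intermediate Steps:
(sqrt(4 + (0*Q - 2)))**3 = (sqrt(4 + (0*0 - 2)))**3 = (sqrt(4 + (0 - 2)))**3 = (sqrt(4 - 2))**3 = (sqrt(2))**3 = 2*sqrt(2)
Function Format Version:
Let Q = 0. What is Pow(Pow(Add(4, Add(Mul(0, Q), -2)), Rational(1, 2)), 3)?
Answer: Mul(2, Pow(2, Rational(1, 2))) ≈ 2.8284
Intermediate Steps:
Pow(Pow(Add(4, Add(Mul(0, Q), -2)), Rational(1, 2)), 3) = Pow(Pow(Add(4, Add(Mul(0, 0), -2)), Rational(1, 2)), 3) = Pow(Pow(Add(4, Add(0, -2)), Rational(1, 2)), 3) = Pow(Pow(Add(4, -2), Rational(1, 2)), 3) = Pow(Pow(2, Rational(1, 2)), 3) = Mul(2, Pow(2, Rational(1, 2)))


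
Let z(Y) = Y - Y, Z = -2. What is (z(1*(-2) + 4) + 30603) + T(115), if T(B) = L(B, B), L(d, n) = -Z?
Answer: 30605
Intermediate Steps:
L(d, n) = 2 (L(d, n) = -1*(-2) = 2)
T(B) = 2
z(Y) = 0
(z(1*(-2) + 4) + 30603) + T(115) = (0 + 30603) + 2 = 30603 + 2 = 30605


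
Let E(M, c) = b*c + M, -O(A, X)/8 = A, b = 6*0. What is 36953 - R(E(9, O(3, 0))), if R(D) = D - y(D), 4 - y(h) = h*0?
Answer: 36948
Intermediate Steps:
b = 0
O(A, X) = -8*A
E(M, c) = M (E(M, c) = 0*c + M = 0 + M = M)
y(h) = 4 (y(h) = 4 - h*0 = 4 - 1*0 = 4 + 0 = 4)
R(D) = -4 + D (R(D) = D - 1*4 = D - 4 = -4 + D)
36953 - R(E(9, O(3, 0))) = 36953 - (-4 + 9) = 36953 - 1*5 = 36953 - 5 = 36948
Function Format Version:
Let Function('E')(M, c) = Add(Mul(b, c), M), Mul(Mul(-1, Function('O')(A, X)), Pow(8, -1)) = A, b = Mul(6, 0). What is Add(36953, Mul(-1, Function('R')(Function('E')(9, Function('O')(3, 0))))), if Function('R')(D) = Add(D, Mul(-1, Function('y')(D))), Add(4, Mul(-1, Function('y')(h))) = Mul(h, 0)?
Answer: 36948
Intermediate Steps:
b = 0
Function('O')(A, X) = Mul(-8, A)
Function('E')(M, c) = M (Function('E')(M, c) = Add(Mul(0, c), M) = Add(0, M) = M)
Function('y')(h) = 4 (Function('y')(h) = Add(4, Mul(-1, Mul(h, 0))) = Add(4, Mul(-1, 0)) = Add(4, 0) = 4)
Function('R')(D) = Add(-4, D) (Function('R')(D) = Add(D, Mul(-1, 4)) = Add(D, -4) = Add(-4, D))
Add(36953, Mul(-1, Function('R')(Function('E')(9, Function('O')(3, 0))))) = Add(36953, Mul(-1, Add(-4, 9))) = Add(36953, Mul(-1, 5)) = Add(36953, -5) = 36948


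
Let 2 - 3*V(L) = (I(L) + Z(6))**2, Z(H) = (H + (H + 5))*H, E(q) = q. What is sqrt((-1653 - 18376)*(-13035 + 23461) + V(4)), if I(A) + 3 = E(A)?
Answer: I*sqrt(1879433007)/3 ≈ 14451.0*I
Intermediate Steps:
I(A) = -3 + A
Z(H) = H*(5 + 2*H) (Z(H) = (H + (5 + H))*H = (5 + 2*H)*H = H*(5 + 2*H))
V(L) = 2/3 - (99 + L)**2/3 (V(L) = 2/3 - ((-3 + L) + 6*(5 + 2*6))**2/3 = 2/3 - ((-3 + L) + 6*(5 + 12))**2/3 = 2/3 - ((-3 + L) + 6*17)**2/3 = 2/3 - ((-3 + L) + 102)**2/3 = 2/3 - (99 + L)**2/3)
sqrt((-1653 - 18376)*(-13035 + 23461) + V(4)) = sqrt((-1653 - 18376)*(-13035 + 23461) + (2/3 - (99 + 4)**2/3)) = sqrt(-20029*10426 + (2/3 - 1/3*103**2)) = sqrt(-208822354 + (2/3 - 1/3*10609)) = sqrt(-208822354 + (2/3 - 10609/3)) = sqrt(-208822354 - 10607/3) = sqrt(-626477669/3) = I*sqrt(1879433007)/3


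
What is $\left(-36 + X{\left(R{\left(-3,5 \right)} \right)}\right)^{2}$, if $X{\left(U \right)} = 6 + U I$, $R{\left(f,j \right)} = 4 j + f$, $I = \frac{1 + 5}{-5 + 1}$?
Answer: $\frac{12321}{4} \approx 3080.3$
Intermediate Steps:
$I = - \frac{3}{2}$ ($I = \frac{6}{-4} = 6 \left(- \frac{1}{4}\right) = - \frac{3}{2} \approx -1.5$)
$R{\left(f,j \right)} = f + 4 j$
$X{\left(U \right)} = 6 - \frac{3 U}{2}$ ($X{\left(U \right)} = 6 + U \left(- \frac{3}{2}\right) = 6 - \frac{3 U}{2}$)
$\left(-36 + X{\left(R{\left(-3,5 \right)} \right)}\right)^{2} = \left(-36 + \left(6 - \frac{3 \left(-3 + 4 \cdot 5\right)}{2}\right)\right)^{2} = \left(-36 + \left(6 - \frac{3 \left(-3 + 20\right)}{2}\right)\right)^{2} = \left(-36 + \left(6 - \frac{51}{2}\right)\right)^{2} = \left(-36 - \frac{39}{2}\right)^{2} = \left(- \frac{111}{2}\right)^{2} = \frac{12321}{4}$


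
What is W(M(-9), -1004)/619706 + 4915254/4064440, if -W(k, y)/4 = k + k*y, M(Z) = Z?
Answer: 724813398951/629689463660 ≈ 1.1511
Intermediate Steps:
W(k, y) = -4*k - 4*k*y (W(k, y) = -4*(k + k*y) = -4*k - 4*k*y)
W(M(-9), -1004)/619706 + 4915254/4064440 = -4*(-9)*(1 - 1004)/619706 + 4915254/4064440 = -4*(-9)*(-1003)*(1/619706) + 4915254*(1/4064440) = -36108*1/619706 + 2457627/2032220 = -18054/309853 + 2457627/2032220 = 724813398951/629689463660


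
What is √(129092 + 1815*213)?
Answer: √515687 ≈ 718.11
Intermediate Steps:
√(129092 + 1815*213) = √(129092 + 386595) = √515687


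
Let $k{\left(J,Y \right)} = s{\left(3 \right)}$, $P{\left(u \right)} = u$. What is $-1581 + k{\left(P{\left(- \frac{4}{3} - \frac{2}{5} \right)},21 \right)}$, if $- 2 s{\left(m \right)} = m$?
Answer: $- \frac{3165}{2} \approx -1582.5$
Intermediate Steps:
$s{\left(m \right)} = - \frac{m}{2}$
$k{\left(J,Y \right)} = - \frac{3}{2}$ ($k{\left(J,Y \right)} = \left(- \frac{1}{2}\right) 3 = - \frac{3}{2}$)
$-1581 + k{\left(P{\left(- \frac{4}{3} - \frac{2}{5} \right)},21 \right)} = -1581 - \frac{3}{2} = - \frac{3165}{2}$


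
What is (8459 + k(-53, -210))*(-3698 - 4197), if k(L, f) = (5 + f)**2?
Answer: -398571180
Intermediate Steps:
(8459 + k(-53, -210))*(-3698 - 4197) = (8459 + (5 - 210)**2)*(-3698 - 4197) = (8459 + (-205)**2)*(-7895) = (8459 + 42025)*(-7895) = 50484*(-7895) = -398571180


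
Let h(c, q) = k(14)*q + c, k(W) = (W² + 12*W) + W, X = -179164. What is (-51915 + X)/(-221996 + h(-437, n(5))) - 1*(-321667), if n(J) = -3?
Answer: 71914357268/223567 ≈ 3.2167e+5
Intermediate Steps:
k(W) = W² + 13*W
h(c, q) = c + 378*q (h(c, q) = (14*(13 + 14))*q + c = (14*27)*q + c = 378*q + c = c + 378*q)
(-51915 + X)/(-221996 + h(-437, n(5))) - 1*(-321667) = (-51915 - 179164)/(-221996 + (-437 + 378*(-3))) - 1*(-321667) = -231079/(-221996 + (-437 - 1134)) + 321667 = -231079/(-221996 - 1571) + 321667 = -231079/(-223567) + 321667 = -231079*(-1/223567) + 321667 = 231079/223567 + 321667 = 71914357268/223567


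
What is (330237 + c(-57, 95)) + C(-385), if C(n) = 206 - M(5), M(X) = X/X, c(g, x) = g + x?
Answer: 330480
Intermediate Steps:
M(X) = 1
C(n) = 205 (C(n) = 206 - 1*1 = 206 - 1 = 205)
(330237 + c(-57, 95)) + C(-385) = (330237 + (-57 + 95)) + 205 = (330237 + 38) + 205 = 330275 + 205 = 330480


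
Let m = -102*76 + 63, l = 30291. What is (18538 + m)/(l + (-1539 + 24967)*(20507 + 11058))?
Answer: 10849/739535111 ≈ 1.4670e-5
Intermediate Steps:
m = -7689 (m = -7752 + 63 = -7689)
(18538 + m)/(l + (-1539 + 24967)*(20507 + 11058)) = (18538 - 7689)/(30291 + (-1539 + 24967)*(20507 + 11058)) = 10849/(30291 + 23428*31565) = 10849/(30291 + 739504820) = 10849/739535111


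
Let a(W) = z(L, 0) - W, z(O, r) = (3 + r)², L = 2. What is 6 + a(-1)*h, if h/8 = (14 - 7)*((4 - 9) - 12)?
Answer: -9514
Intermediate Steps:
h = -952 (h = 8*((14 - 7)*((4 - 9) - 12)) = 8*(7*(-5 - 12)) = 8*(7*(-17)) = 8*(-119) = -952)
a(W) = 9 - W (a(W) = (3 + 0)² - W = 3² - W = 9 - W)
6 + a(-1)*h = 6 + (9 - 1*(-1))*(-952) = 6 + (9 + 1)*(-952) = 6 + 10*(-952) = 6 - 9520 = -9514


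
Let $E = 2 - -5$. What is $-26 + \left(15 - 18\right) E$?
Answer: $-47$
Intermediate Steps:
$E = 7$ ($E = 2 + 5 = 7$)
$-26 + \left(15 - 18\right) E = -26 + \left(15 - 18\right) 7 = -26 - 21 = -47$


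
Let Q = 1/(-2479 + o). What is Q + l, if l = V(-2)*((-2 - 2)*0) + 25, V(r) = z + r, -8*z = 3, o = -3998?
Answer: 161924/6477 ≈ 25.000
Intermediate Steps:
z = -3/8 (z = -1/8*3 = -3/8 ≈ -0.37500)
V(r) = -3/8 + r
Q = -1/6477 (Q = 1/(-2479 - 3998) = 1/(-6477) = -1/6477 ≈ -0.00015439)
l = 25 (l = (-3/8 - 2)*((-2 - 2)*0) + 25 = -(-19)*0/2 + 25 = -19/8*0 + 25 = 0 + 25 = 25)
Q + l = -1/6477 + 25 = 161924/6477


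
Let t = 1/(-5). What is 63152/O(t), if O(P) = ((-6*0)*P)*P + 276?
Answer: 15788/69 ≈ 228.81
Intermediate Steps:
t = -⅕ ≈ -0.20000
O(P) = 276 (O(P) = (0*P)*P + 276 = 0*P + 276 = 0 + 276 = 276)
63152/O(t) = 63152/276 = 63152*(1/276) = 15788/69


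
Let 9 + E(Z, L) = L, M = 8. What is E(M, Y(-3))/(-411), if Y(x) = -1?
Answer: 10/411 ≈ 0.024331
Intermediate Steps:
E(Z, L) = -9 + L
E(M, Y(-3))/(-411) = (-9 - 1)/(-411) = -1/411*(-10) = 10/411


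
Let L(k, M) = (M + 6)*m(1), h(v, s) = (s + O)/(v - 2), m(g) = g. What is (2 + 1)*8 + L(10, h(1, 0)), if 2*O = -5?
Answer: 65/2 ≈ 32.500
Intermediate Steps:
O = -5/2 (O = (1/2)*(-5) = -5/2 ≈ -2.5000)
h(v, s) = (-5/2 + s)/(-2 + v) (h(v, s) = (s - 5/2)/(v - 2) = (-5/2 + s)/(-2 + v))
L(k, M) = 6 + M (L(k, M) = (M + 6)*1 = (6 + M)*1 = 6 + M)
(2 + 1)*8 + L(10, h(1, 0)) = (2 + 1)*8 + (6 + (-5/2 + 0)/(-2 + 1)) = 3*8 + (6 - 5/2/(-1)) = 24 + (6 - 1*(-5/2)) = 24 + (6 + 5/2) = 24 + 17/2 = 65/2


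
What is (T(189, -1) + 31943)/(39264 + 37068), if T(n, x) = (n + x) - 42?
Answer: 32089/76332 ≈ 0.42039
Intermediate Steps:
T(n, x) = -42 + n + x
(T(189, -1) + 31943)/(39264 + 37068) = ((-42 + 189 - 1) + 31943)/(39264 + 37068) = (146 + 31943)/76332 = 32089*(1/76332) = 32089/76332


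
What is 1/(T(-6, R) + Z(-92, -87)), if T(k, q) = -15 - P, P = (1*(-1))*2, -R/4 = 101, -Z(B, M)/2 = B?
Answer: 1/171 ≈ 0.0058480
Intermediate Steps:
Z(B, M) = -2*B
R = -404 (R = -4*101 = -404)
P = -2 (P = -1*2 = -2)
T(k, q) = -13 (T(k, q) = -15 - 1*(-2) = -15 + 2 = -13)
1/(T(-6, R) + Z(-92, -87)) = 1/(-13 - 2*(-92)) = 1/(-13 + 184) = 1/171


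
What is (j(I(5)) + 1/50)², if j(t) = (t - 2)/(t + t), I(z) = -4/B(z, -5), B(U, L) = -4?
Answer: 144/625 ≈ 0.23040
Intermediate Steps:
I(z) = 1 (I(z) = -4/(-4) = -4*(-¼) = 1)
j(t) = (-2 + t)/(2*t) (j(t) = (-2 + t)/((2*t)) = (-2 + t)*(1/(2*t)) = (-2 + t)/(2*t))
(j(I(5)) + 1/50)² = ((½)*(-2 + 1)/1 + 1/50)² = ((½)*1*(-1) + 1/50)² = (-½ + 1/50)² = (-12/25)² = 144/625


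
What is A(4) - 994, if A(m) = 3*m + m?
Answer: -978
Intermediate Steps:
A(m) = 4*m
A(4) - 994 = 4*4 - 994 = 16 - 994 = -978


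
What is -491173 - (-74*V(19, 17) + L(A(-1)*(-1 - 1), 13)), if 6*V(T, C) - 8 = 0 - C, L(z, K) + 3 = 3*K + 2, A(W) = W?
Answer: -491322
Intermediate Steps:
L(z, K) = -1 + 3*K (L(z, K) = -3 + (3*K + 2) = -3 + (2 + 3*K) = -1 + 3*K)
V(T, C) = 4/3 - C/6 (V(T, C) = 4/3 + (0 - C)/6 = 4/3 + (-C)/6 = 4/3 - C/6)
-491173 - (-74*V(19, 17) + L(A(-1)*(-1 - 1), 13)) = -491173 - (-74*(4/3 - ⅙*17) + (-1 + 3*13)) = -491173 - (-74*(4/3 - 17/6) + (-1 + 39)) = -491173 - (-74*(-3/2) + 38) = -491173 - (111 + 38) = -491173 - 1*149 = -491173 - 149 = -491322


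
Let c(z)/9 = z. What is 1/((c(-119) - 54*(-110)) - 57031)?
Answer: -1/52162 ≈ -1.9171e-5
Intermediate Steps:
c(z) = 9*z
1/((c(-119) - 54*(-110)) - 57031) = 1/((9*(-119) - 54*(-110)) - 57031) = 1/((-1071 - 1*(-5940)) - 57031) = 1/((-1071 + 5940) - 57031) = 1/(4869 - 57031) = 1/(-52162) = -1/52162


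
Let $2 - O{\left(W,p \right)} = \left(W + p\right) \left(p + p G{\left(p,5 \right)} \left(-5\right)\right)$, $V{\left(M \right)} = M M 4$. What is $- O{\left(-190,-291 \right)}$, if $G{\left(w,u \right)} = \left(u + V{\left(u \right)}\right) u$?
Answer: $-367283906$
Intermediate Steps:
$V{\left(M \right)} = 4 M^{2}$ ($V{\left(M \right)} = M^{2} \cdot 4 = 4 M^{2}$)
$G{\left(w,u \right)} = u \left(u + 4 u^{2}\right)$ ($G{\left(w,u \right)} = \left(u + 4 u^{2}\right) u = u \left(u + 4 u^{2}\right)$)
$O{\left(W,p \right)} = 2 + 2624 p \left(W + p\right)$ ($O{\left(W,p \right)} = 2 - \left(W + p\right) \left(p + p 5^{2} \left(1 + 4 \cdot 5\right) \left(-5\right)\right) = 2 - \left(W + p\right) \left(p + p 25 \left(1 + 20\right) \left(-5\right)\right) = 2 - \left(W + p\right) \left(p + p 25 \cdot 21 \left(-5\right)\right) = 2 - \left(W + p\right) \left(p + p 525 \left(-5\right)\right) = 2 - \left(W + p\right) \left(p + 525 p \left(-5\right)\right) = 2 - \left(W + p\right) \left(p - 2625 p\right) = 2 - \left(W + p\right) \left(- 2624 p\right) = 2 - - 2624 p \left(W + p\right) = 2 + 2624 p \left(W + p\right)$)
$- O{\left(-190,-291 \right)} = - (2 + 2624 \left(-291\right)^{2} + 2624 \left(-190\right) \left(-291\right)) = - (2 + 2624 \cdot 84681 + 145080960) = - (2 + 222202944 + 145080960) = \left(-1\right) 367283906 = -367283906$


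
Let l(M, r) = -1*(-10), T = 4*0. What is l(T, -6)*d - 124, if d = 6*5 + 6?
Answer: 236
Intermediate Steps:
T = 0
l(M, r) = 10
d = 36 (d = 30 + 6 = 36)
l(T, -6)*d - 124 = 10*36 - 124 = 360 - 124 = 236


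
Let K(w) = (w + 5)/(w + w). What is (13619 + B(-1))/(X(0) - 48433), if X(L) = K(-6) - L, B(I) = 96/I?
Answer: -162276/581195 ≈ -0.27921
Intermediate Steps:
K(w) = (5 + w)/(2*w) (K(w) = (5 + w)/((2*w)) = (5 + w)*(1/(2*w)) = (5 + w)/(2*w))
X(L) = 1/12 - L (X(L) = (½)*(5 - 6)/(-6) - L = (½)*(-⅙)*(-1) - L = 1/12 - L)
(13619 + B(-1))/(X(0) - 48433) = (13619 + 96/(-1))/((1/12 - 1*0) - 48433) = (13619 + 96*(-1))/((1/12 + 0) - 48433) = (13619 - 96)/(1/12 - 48433) = 13523/(-581195/12) = 13523*(-12/581195) = -162276/581195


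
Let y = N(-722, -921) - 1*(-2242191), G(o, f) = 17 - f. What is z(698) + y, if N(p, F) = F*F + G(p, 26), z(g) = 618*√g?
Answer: 3090423 + 618*√698 ≈ 3.1068e+6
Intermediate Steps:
N(p, F) = -9 + F² (N(p, F) = F*F + (17 - 1*26) = F² + (17 - 26) = F² - 9 = -9 + F²)
y = 3090423 (y = (-9 + (-921)²) - 1*(-2242191) = (-9 + 848241) + 2242191 = 848232 + 2242191 = 3090423)
z(698) + y = 618*√698 + 3090423 = 3090423 + 618*√698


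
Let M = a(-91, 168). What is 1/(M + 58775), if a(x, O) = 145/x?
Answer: 91/5348380 ≈ 1.7015e-5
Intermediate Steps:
M = -145/91 (M = 145/(-91) = 145*(-1/91) = -145/91 ≈ -1.5934)
1/(M + 58775) = 1/(-145/91 + 58775) = 1/(5348380/91) = 91/5348380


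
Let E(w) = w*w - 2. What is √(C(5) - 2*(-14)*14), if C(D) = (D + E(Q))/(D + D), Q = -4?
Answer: √39390/10 ≈ 19.847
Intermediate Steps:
E(w) = -2 + w² (E(w) = w² - 2 = -2 + w²)
C(D) = (14 + D)/(2*D) (C(D) = (D + (-2 + (-4)²))/(D + D) = (D + (-2 + 16))/((2*D)) = (D + 14)*(1/(2*D)) = (14 + D)*(1/(2*D)) = (14 + D)/(2*D))
√(C(5) - 2*(-14)*14) = √((½)*(14 + 5)/5 - 2*(-14)*14) = √((½)*(⅕)*19 + 28*14) = √(19/10 + 392) = √(3939/10) = √39390/10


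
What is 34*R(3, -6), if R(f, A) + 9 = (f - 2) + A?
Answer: -476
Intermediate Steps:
R(f, A) = -11 + A + f (R(f, A) = -9 + ((f - 2) + A) = -9 + ((-2 + f) + A) = -9 + (-2 + A + f) = -11 + A + f)
34*R(3, -6) = 34*(-11 - 6 + 3) = 34*(-14) = -476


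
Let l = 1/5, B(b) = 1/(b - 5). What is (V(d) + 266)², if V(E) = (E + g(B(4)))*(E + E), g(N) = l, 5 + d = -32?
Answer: 223382916/25 ≈ 8.9353e+6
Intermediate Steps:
d = -37 (d = -5 - 32 = -37)
B(b) = 1/(-5 + b)
l = ⅕ ≈ 0.20000
g(N) = ⅕
V(E) = 2*E*(⅕ + E) (V(E) = (E + ⅕)*(E + E) = (⅕ + E)*(2*E) = 2*E*(⅕ + E))
(V(d) + 266)² = ((⅖)*(-37)*(1 + 5*(-37)) + 266)² = ((⅖)*(-37)*(1 - 185) + 266)² = ((⅖)*(-37)*(-184) + 266)² = (13616/5 + 266)² = (14946/5)² = 223382916/25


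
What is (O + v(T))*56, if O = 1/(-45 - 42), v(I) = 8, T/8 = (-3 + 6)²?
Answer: 38920/87 ≈ 447.36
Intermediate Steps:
T = 72 (T = 8*(-3 + 6)² = 8*3² = 8*9 = 72)
O = -1/87 (O = 1/(-87) = -1/87 ≈ -0.011494)
(O + v(T))*56 = (-1/87 + 8)*56 = (695/87)*56 = 38920/87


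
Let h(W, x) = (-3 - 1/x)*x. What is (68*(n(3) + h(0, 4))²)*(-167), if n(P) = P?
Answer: -1135600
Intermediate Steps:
h(W, x) = x*(-3 - 1/x)
(68*(n(3) + h(0, 4))²)*(-167) = (68*(3 + (-1 - 3*4))²)*(-167) = (68*(3 + (-1 - 12))²)*(-167) = (68*(3 - 13)²)*(-167) = (68*(-10)²)*(-167) = (68*100)*(-167) = 6800*(-167) = -1135600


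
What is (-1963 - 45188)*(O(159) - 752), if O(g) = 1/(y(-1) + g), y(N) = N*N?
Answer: 5673161169/160 ≈ 3.5457e+7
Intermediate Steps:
y(N) = N²
O(g) = 1/(1 + g) (O(g) = 1/((-1)² + g) = 1/(1 + g))
(-1963 - 45188)*(O(159) - 752) = (-1963 - 45188)*(1/(1 + 159) - 752) = -47151*(1/160 - 752) = -47151*(-120319/160) = 5673161169/160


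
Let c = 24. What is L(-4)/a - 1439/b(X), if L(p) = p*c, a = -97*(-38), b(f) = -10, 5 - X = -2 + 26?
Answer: 2651597/18430 ≈ 143.87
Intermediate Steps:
X = -19 (X = 5 - (-2 + 26) = 5 - 1*24 = 5 - 24 = -19)
a = 3686
L(p) = 24*p (L(p) = p*24 = 24*p)
L(-4)/a - 1439/b(X) = (24*(-4))/3686 - 1439/(-10) = -96*1/3686 - 1439*(-1/10) = -48/1843 + 1439/10 = 2651597/18430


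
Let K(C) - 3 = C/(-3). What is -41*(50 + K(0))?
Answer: -2173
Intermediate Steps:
K(C) = 3 - C/3 (K(C) = 3 + C/(-3) = 3 + C*(-⅓) = 3 - C/3)
-41*(50 + K(0)) = -41*(50 + (3 - ⅓*0)) = -41*(50 + (3 + 0)) = -41*(50 + 3) = -41*53 = -2173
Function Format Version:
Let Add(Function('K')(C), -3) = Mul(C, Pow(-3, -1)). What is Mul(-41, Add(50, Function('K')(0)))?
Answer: -2173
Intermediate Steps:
Function('K')(C) = Add(3, Mul(Rational(-1, 3), C)) (Function('K')(C) = Add(3, Mul(C, Pow(-3, -1))) = Add(3, Mul(C, Rational(-1, 3))) = Add(3, Mul(Rational(-1, 3), C)))
Mul(-41, Add(50, Function('K')(0))) = Mul(-41, Add(50, Add(3, Mul(Rational(-1, 3), 0)))) = Mul(-41, Add(50, Add(3, 0))) = Mul(-41, Add(50, 3)) = Mul(-41, 53) = -2173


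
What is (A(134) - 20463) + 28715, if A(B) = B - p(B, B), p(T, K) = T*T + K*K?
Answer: -27526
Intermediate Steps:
p(T, K) = K**2 + T**2 (p(T, K) = T**2 + K**2 = K**2 + T**2)
A(B) = B - 2*B**2 (A(B) = B - (B**2 + B**2) = B - 2*B**2)
(A(134) - 20463) + 28715 = (134*(1 - 2*134) - 20463) + 28715 = (134*(1 - 268) - 20463) + 28715 = (134*(-267) - 20463) + 28715 = (-35778 - 20463) + 28715 = -56241 + 28715 = -27526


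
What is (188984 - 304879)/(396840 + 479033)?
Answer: -115895/875873 ≈ -0.13232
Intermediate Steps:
(188984 - 304879)/(396840 + 479033) = -115895/875873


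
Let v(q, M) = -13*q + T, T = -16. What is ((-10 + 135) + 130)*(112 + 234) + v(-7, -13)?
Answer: 88305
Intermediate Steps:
v(q, M) = -16 - 13*q (v(q, M) = -13*q - 16 = -16 - 13*q)
((-10 + 135) + 130)*(112 + 234) + v(-7, -13) = ((-10 + 135) + 130)*(112 + 234) + (-16 - 13*(-7)) = (125 + 130)*346 + (-16 + 91) = 255*346 + 75 = 88230 + 75 = 88305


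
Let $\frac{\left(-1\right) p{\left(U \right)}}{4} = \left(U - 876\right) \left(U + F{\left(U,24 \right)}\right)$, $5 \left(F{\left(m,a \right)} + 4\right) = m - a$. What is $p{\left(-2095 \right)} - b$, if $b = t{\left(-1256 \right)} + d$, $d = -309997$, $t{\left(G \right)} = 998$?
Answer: $- \frac{148359781}{5} \approx -2.9672 \cdot 10^{7}$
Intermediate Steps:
$F{\left(m,a \right)} = -4 - \frac{a}{5} + \frac{m}{5}$ ($F{\left(m,a \right)} = -4 + \frac{m - a}{5} = -4 - \left(- \frac{m}{5} + \frac{a}{5}\right) = -4 - \frac{a}{5} + \frac{m}{5}$)
$p{\left(U \right)} = - 4 \left(-876 + U\right) \left(- \frac{44}{5} + \frac{6 U}{5}\right)$ ($p{\left(U \right)} = - 4 \left(U - 876\right) \left(U - \left(\frac{44}{5} - \frac{U}{5}\right)\right) = - 4 \left(-876 + U\right) \left(U - \left(\frac{44}{5} - \frac{U}{5}\right)\right) = - 4 \left(-876 + U\right) \left(U + \left(- \frac{44}{5} + \frac{U}{5}\right)\right) = - 4 \left(-876 + U\right) \left(- \frac{44}{5} + \frac{6 U}{5}\right)$)
$b = -308999$ ($b = 998 - 309997 = -308999$)
$p{\left(-2095 \right)} - b = \left(- \frac{154176}{5} + 4240 \left(-2095\right) - \frac{24 \left(-2095\right)^{2}}{5}\right) - -308999 = \left(- \frac{154176}{5} - 8882800 - 21067320\right) + 308999 = - \frac{149904776}{5} + 308999 = - \frac{148359781}{5}$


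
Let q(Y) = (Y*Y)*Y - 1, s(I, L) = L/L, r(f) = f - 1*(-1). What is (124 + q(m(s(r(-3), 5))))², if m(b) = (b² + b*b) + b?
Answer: 22500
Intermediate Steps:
r(f) = 1 + f (r(f) = f + 1 = 1 + f)
s(I, L) = 1
m(b) = b + 2*b² (m(b) = (b² + b²) + b = 2*b² + b = b + 2*b²)
q(Y) = -1 + Y³ (q(Y) = Y²*Y - 1 = Y³ - 1 = -1 + Y³)
(124 + q(m(s(r(-3), 5))))² = (124 + (-1 + (1*(1 + 2*1))³))² = (124 + (-1 + (1*(1 + 2))³))² = (124 + (-1 + (1*3)³))² = (124 + (-1 + 3³))² = (124 + (-1 + 27))² = (124 + 26)² = 150² = 22500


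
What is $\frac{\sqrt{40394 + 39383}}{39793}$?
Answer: $\frac{\sqrt{79777}}{39793} \approx 0.0070979$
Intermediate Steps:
$\frac{\sqrt{40394 + 39383}}{39793} = \sqrt{79777} \cdot \frac{1}{39793} = \frac{\sqrt{79777}}{39793}$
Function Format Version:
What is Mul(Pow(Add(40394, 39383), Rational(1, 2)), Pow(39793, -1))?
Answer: Mul(Rational(1, 39793), Pow(79777, Rational(1, 2))) ≈ 0.0070979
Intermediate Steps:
Mul(Pow(Add(40394, 39383), Rational(1, 2)), Pow(39793, -1)) = Mul(Pow(79777, Rational(1, 2)), Rational(1, 39793)) = Mul(Rational(1, 39793), Pow(79777, Rational(1, 2)))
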